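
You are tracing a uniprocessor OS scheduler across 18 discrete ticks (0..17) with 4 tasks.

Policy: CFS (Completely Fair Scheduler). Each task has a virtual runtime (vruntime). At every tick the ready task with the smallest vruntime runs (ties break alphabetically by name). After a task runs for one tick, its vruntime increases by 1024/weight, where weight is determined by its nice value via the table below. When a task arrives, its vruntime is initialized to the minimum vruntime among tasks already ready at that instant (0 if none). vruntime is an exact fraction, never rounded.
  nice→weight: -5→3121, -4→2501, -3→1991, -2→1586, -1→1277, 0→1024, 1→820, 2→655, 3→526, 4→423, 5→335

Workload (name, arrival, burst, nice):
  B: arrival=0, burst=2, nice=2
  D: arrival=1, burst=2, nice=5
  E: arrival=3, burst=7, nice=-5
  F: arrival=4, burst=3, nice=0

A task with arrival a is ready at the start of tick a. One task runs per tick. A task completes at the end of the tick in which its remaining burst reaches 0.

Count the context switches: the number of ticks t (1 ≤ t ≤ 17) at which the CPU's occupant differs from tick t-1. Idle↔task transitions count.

t=0: vr[B=0] → run B
t=1: vr[B=1024/655 D=1024/655] → run B
t=2: vr[D=1024/655] → run D
t=3: vr[D=202752/43885 E=202752/43885] → run D
t=4: vr[E=202752/43885 F=202752/43885] → run E
t=5: vr[E=677727232/136965085 F=202752/43885] → run F
t=6: vr[E=677727232/136965085 F=246637/43885] → run E
t=7: vr[E=722665472/136965085 F=246637/43885] → run E
t=8: vr[E=767603712/136965085 F=246637/43885] → run E
t=9: vr[E=812541952/136965085 F=246637/43885] → run F
t=10: vr[E=812541952/136965085 F=290522/43885] → run E
t=11: vr[E=857480192/136965085 F=290522/43885] → run E
t=12: vr[E=902418432/136965085 F=290522/43885] → run E
t=13: vr[F=290522/43885] → run F
t=14: (idle)
t=15: (idle)
t=16: (idle)
t=17: (idle)

context switches = 8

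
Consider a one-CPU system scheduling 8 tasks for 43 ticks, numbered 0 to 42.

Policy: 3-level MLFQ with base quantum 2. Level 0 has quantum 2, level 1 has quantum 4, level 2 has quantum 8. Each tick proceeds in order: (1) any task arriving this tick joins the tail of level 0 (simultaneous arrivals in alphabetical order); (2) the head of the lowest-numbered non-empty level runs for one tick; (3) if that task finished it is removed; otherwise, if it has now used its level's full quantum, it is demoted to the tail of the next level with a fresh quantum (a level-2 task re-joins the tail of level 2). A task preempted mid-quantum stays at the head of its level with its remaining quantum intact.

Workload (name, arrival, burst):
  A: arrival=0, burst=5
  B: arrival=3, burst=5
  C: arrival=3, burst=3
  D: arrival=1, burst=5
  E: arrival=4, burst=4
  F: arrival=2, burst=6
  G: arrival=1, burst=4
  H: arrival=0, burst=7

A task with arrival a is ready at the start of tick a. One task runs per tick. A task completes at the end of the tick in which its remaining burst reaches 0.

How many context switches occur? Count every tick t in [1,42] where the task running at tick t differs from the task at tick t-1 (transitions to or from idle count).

t=0: L0/L1/L2 = AH/-/- → run A
t=1: L0/L1/L2 = AHDG/-/- → run A
t=2: L0/L1/L2 = HDGF/A/- → run H
t=3: L0/L1/L2 = HDGFBC/A/- → run H
t=4: L0/L1/L2 = DGFBCE/AH/- → run D
t=5: L0/L1/L2 = DGFBCE/AH/- → run D
t=6: L0/L1/L2 = GFBCE/AHD/- → run G
t=7: L0/L1/L2 = GFBCE/AHD/- → run G
t=8: L0/L1/L2 = FBCE/AHDG/- → run F
t=9: L0/L1/L2 = FBCE/AHDG/- → run F
t=10: L0/L1/L2 = BCE/AHDGF/- → run B
t=11: L0/L1/L2 = BCE/AHDGF/- → run B
t=12: L0/L1/L2 = CE/AHDGFB/- → run C
t=13: L0/L1/L2 = CE/AHDGFB/- → run C
t=14: L0/L1/L2 = E/AHDGFBC/- → run E
t=15: L0/L1/L2 = E/AHDGFBC/- → run E
t=16: L0/L1/L2 = -/AHDGFBCE/- → run A
t=17: L0/L1/L2 = -/AHDGFBCE/- → run A
t=18: L0/L1/L2 = -/AHDGFBCE/- → run A
t=19: L0/L1/L2 = -/HDGFBCE/- → run H
t=20: L0/L1/L2 = -/HDGFBCE/- → run H
t=21: L0/L1/L2 = -/HDGFBCE/- → run H
t=22: L0/L1/L2 = -/HDGFBCE/- → run H
t=23: L0/L1/L2 = -/DGFBCE/H → run D
t=24: L0/L1/L2 = -/DGFBCE/H → run D
t=25: L0/L1/L2 = -/DGFBCE/H → run D
t=26: L0/L1/L2 = -/GFBCE/H → run G
t=27: L0/L1/L2 = -/GFBCE/H → run G
t=28: L0/L1/L2 = -/FBCE/H → run F
t=29: L0/L1/L2 = -/FBCE/H → run F
t=30: L0/L1/L2 = -/FBCE/H → run F
t=31: L0/L1/L2 = -/FBCE/H → run F
t=32: L0/L1/L2 = -/BCE/H → run B
t=33: L0/L1/L2 = -/BCE/H → run B
t=34: L0/L1/L2 = -/BCE/H → run B
t=35: L0/L1/L2 = -/CE/H → run C
t=36: L0/L1/L2 = -/E/H → run E
t=37: L0/L1/L2 = -/E/H → run E
t=38: L0/L1/L2 = -/-/H → run H
t=39: (idle)
t=40: (idle)
t=41: (idle)
t=42: (idle)

context switches = 17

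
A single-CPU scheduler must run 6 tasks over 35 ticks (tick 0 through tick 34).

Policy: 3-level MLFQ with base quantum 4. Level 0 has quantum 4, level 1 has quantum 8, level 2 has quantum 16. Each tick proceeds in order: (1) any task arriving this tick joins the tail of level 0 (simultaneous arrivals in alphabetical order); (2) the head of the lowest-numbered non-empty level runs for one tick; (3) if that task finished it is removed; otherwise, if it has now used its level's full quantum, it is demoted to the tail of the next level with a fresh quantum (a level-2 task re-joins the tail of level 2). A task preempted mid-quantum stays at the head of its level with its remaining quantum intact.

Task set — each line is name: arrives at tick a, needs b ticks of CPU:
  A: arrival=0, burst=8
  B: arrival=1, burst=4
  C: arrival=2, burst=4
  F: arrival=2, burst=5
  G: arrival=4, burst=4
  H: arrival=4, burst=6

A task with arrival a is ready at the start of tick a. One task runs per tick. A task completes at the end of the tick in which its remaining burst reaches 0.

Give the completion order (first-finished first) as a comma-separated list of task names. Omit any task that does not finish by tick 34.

completion order = B, C, G, A, F, H

t=0: L0/L1/L2 = A/-/- → run A
t=1: L0/L1/L2 = AB/-/- → run A
t=2: L0/L1/L2 = ABCF/-/- → run A
t=3: L0/L1/L2 = ABCF/-/- → run A
t=4: L0/L1/L2 = BCFGH/A/- → run B
t=5: L0/L1/L2 = BCFGH/A/- → run B
t=6: L0/L1/L2 = BCFGH/A/- → run B
t=7: L0/L1/L2 = BCFGH/A/- → run B
t=8: L0/L1/L2 = CFGH/A/- → run C
t=9: L0/L1/L2 = CFGH/A/- → run C
t=10: L0/L1/L2 = CFGH/A/- → run C
t=11: L0/L1/L2 = CFGH/A/- → run C
t=12: L0/L1/L2 = FGH/A/- → run F
t=13: L0/L1/L2 = FGH/A/- → run F
t=14: L0/L1/L2 = FGH/A/- → run F
t=15: L0/L1/L2 = FGH/A/- → run F
t=16: L0/L1/L2 = GH/AF/- → run G
t=17: L0/L1/L2 = GH/AF/- → run G
t=18: L0/L1/L2 = GH/AF/- → run G
t=19: L0/L1/L2 = GH/AF/- → run G
t=20: L0/L1/L2 = H/AF/- → run H
t=21: L0/L1/L2 = H/AF/- → run H
t=22: L0/L1/L2 = H/AF/- → run H
t=23: L0/L1/L2 = H/AF/- → run H
t=24: L0/L1/L2 = -/AFH/- → run A
t=25: L0/L1/L2 = -/AFH/- → run A
t=26: L0/L1/L2 = -/AFH/- → run A
t=27: L0/L1/L2 = -/AFH/- → run A
t=28: L0/L1/L2 = -/FH/- → run F
t=29: L0/L1/L2 = -/H/- → run H
t=30: L0/L1/L2 = -/H/- → run H
t=31: (idle)
t=32: (idle)
t=33: (idle)
t=34: (idle)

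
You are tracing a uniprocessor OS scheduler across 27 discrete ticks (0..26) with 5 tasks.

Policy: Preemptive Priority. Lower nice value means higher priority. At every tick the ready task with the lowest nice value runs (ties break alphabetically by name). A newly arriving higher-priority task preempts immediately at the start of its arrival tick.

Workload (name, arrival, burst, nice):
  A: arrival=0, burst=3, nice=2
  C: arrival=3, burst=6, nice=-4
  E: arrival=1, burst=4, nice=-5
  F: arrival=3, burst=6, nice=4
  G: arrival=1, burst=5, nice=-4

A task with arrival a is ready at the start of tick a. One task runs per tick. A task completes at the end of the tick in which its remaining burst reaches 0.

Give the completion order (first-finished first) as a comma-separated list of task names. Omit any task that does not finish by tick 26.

t=0: ready={A} → run A
t=1: ready={A,E,G} → run E
t=2: ready={A,E,G} → run E
t=3: ready={A,C,E,F,G} → run E
t=4: ready={A,C,E,F,G} → run E
t=5: ready={A,C,F,G} → run C
t=6: ready={A,C,F,G} → run C
t=7: ready={A,C,F,G} → run C
t=8: ready={A,C,F,G} → run C
t=9: ready={A,C,F,G} → run C
t=10: ready={A,C,F,G} → run C
t=11: ready={A,F,G} → run G
t=12: ready={A,F,G} → run G
t=13: ready={A,F,G} → run G
t=14: ready={A,F,G} → run G
t=15: ready={A,F,G} → run G
t=16: ready={A,F} → run A
t=17: ready={A,F} → run A
t=18: ready={F} → run F
t=19: ready={F} → run F
t=20: ready={F} → run F
t=21: ready={F} → run F
t=22: ready={F} → run F
t=23: ready={F} → run F
t=24: (idle)
t=25: (idle)
t=26: (idle)

completion order = E, C, G, A, F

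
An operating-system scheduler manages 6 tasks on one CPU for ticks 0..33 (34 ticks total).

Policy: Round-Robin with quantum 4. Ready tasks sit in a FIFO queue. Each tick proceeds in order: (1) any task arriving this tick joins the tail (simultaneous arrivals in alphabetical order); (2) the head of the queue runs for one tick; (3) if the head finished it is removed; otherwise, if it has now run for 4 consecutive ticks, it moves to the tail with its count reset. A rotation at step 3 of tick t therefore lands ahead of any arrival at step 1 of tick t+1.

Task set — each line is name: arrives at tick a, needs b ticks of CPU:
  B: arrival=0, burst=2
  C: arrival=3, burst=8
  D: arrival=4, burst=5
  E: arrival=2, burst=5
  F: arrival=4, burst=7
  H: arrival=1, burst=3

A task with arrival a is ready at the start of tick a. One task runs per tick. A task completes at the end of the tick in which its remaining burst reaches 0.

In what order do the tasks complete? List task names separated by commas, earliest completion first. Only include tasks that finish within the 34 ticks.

t=0: queue=[B] q_used=0 → run B
t=1: queue=[B,H] q_used=1 → run B
t=2: queue=[H,E] q_used=0 → run H
t=3: queue=[H,E,C] q_used=1 → run H
t=4: queue=[H,E,C,D,F] q_used=2 → run H
t=5: queue=[E,C,D,F] q_used=0 → run E
t=6: queue=[E,C,D,F] q_used=1 → run E
t=7: queue=[E,C,D,F] q_used=2 → run E
t=8: queue=[E,C,D,F] q_used=3 → run E
t=9: queue=[C,D,F,E] q_used=0 → run C
t=10: queue=[C,D,F,E] q_used=1 → run C
t=11: queue=[C,D,F,E] q_used=2 → run C
t=12: queue=[C,D,F,E] q_used=3 → run C
t=13: queue=[D,F,E,C] q_used=0 → run D
t=14: queue=[D,F,E,C] q_used=1 → run D
t=15: queue=[D,F,E,C] q_used=2 → run D
t=16: queue=[D,F,E,C] q_used=3 → run D
t=17: queue=[F,E,C,D] q_used=0 → run F
t=18: queue=[F,E,C,D] q_used=1 → run F
t=19: queue=[F,E,C,D] q_used=2 → run F
t=20: queue=[F,E,C,D] q_used=3 → run F
t=21: queue=[E,C,D,F] q_used=0 → run E
t=22: queue=[C,D,F] q_used=0 → run C
t=23: queue=[C,D,F] q_used=1 → run C
t=24: queue=[C,D,F] q_used=2 → run C
t=25: queue=[C,D,F] q_used=3 → run C
t=26: queue=[D,F] q_used=0 → run D
t=27: queue=[F] q_used=0 → run F
t=28: queue=[F] q_used=1 → run F
t=29: queue=[F] q_used=2 → run F
t=30: (idle)
t=31: (idle)
t=32: (idle)
t=33: (idle)

completion order = B, H, E, C, D, F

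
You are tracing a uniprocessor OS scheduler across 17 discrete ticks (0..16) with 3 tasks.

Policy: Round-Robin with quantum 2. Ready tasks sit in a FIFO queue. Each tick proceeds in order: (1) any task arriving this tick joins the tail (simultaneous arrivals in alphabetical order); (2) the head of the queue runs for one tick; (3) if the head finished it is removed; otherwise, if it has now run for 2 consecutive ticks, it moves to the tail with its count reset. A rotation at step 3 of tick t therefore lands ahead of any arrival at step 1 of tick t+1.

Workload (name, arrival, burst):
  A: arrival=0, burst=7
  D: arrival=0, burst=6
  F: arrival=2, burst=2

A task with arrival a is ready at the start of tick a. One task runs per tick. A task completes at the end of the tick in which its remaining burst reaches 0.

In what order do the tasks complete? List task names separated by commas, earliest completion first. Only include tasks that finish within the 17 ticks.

completion order = F, D, A

t=0: queue=[A,D] q_used=0 → run A
t=1: queue=[A,D] q_used=1 → run A
t=2: queue=[D,A,F] q_used=0 → run D
t=3: queue=[D,A,F] q_used=1 → run D
t=4: queue=[A,F,D] q_used=0 → run A
t=5: queue=[A,F,D] q_used=1 → run A
t=6: queue=[F,D,A] q_used=0 → run F
t=7: queue=[F,D,A] q_used=1 → run F
t=8: queue=[D,A] q_used=0 → run D
t=9: queue=[D,A] q_used=1 → run D
t=10: queue=[A,D] q_used=0 → run A
t=11: queue=[A,D] q_used=1 → run A
t=12: queue=[D,A] q_used=0 → run D
t=13: queue=[D,A] q_used=1 → run D
t=14: queue=[A] q_used=0 → run A
t=15: (idle)
t=16: (idle)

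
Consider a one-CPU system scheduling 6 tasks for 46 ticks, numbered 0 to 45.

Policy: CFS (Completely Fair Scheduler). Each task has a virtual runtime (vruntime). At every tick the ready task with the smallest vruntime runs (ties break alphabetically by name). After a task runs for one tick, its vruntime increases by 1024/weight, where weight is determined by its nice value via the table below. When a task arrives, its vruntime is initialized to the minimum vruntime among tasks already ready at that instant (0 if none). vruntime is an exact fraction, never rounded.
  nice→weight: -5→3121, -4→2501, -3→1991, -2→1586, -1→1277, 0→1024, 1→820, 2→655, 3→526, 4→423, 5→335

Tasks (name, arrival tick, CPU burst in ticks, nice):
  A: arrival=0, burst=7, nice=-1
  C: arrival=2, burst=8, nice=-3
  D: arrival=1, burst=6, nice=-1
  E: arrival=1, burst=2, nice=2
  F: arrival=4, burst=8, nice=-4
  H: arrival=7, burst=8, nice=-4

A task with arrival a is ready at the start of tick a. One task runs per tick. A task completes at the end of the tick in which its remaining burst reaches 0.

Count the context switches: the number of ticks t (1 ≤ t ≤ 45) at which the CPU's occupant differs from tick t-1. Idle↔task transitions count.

t=0: vr[A=0] → run A
t=1: vr[A=1024/1277 D=1024/1277 E=1024/1277] → run A
t=2: vr[A=2048/1277 C=1024/1277 D=1024/1277 E=1024/1277] → run C
t=3: vr[A=2048/1277 C=3346432/2542507 D=1024/1277 E=1024/1277] → run D
t=4: vr[A=2048/1277 C=3346432/2542507 D=2048/1277 E=1024/1277 F=1024/1277] → run E
t=5: vr[A=2048/1277 C=3346432/2542507 D=2048/1277 E=1978368/836435 F=1024/1277] → run F
t=6: vr[A=2048/1277 C=3346432/2542507 D=2048/1277 E=1978368/836435 F=3868672/3193777] → run F
t=7: vr[A=2048/1277 C=3346432/2542507 D=2048/1277 E=1978368/836435 F=5176320/3193777 H=3346432/2542507] → run C
t=8: vr[A=2048/1277 C=4654080/2542507 D=2048/1277 E=1978368/836435 F=5176320/3193777 H=3346432/2542507] → run H
t=9: vr[A=2048/1277 C=4654080/2542507 D=2048/1277 E=1978368/836435 F=5176320/3193777 H=10972953600/6358810007] → run A
t=10: vr[A=3072/1277 C=4654080/2542507 D=2048/1277 E=1978368/836435 F=5176320/3193777 H=10972953600/6358810007] → run D
t=11: vr[A=3072/1277 C=4654080/2542507 D=3072/1277 E=1978368/836435 F=5176320/3193777 H=10972953600/6358810007] → run F
t=12: vr[A=3072/1277 C=4654080/2542507 D=3072/1277 E=1978368/836435 F=6483968/3193777 H=10972953600/6358810007] → run H
t=13: vr[A=3072/1277 C=4654080/2542507 D=3072/1277 E=1978368/836435 F=6483968/3193777 H=13576480768/6358810007] → run C
t=14: vr[A=3072/1277 C=5961728/2542507 D=3072/1277 E=1978368/836435 F=6483968/3193777 H=13576480768/6358810007] → run F
t=15: vr[A=3072/1277 C=5961728/2542507 D=3072/1277 E=1978368/836435 F=7791616/3193777 H=13576480768/6358810007] → run H
t=16: vr[A=3072/1277 C=5961728/2542507 D=3072/1277 E=1978368/836435 F=7791616/3193777 H=16180007936/6358810007] → run C
t=17: vr[A=3072/1277 C=7269376/2542507 D=3072/1277 E=1978368/836435 F=7791616/3193777 H=16180007936/6358810007] → run E
t=18: vr[A=3072/1277 C=7269376/2542507 D=3072/1277 F=7791616/3193777 H=16180007936/6358810007] → run A
t=19: vr[A=4096/1277 C=7269376/2542507 D=3072/1277 F=7791616/3193777 H=16180007936/6358810007] → run D
t=20: vr[A=4096/1277 C=7269376/2542507 D=4096/1277 F=7791616/3193777 H=16180007936/6358810007] → run F
t=21: vr[A=4096/1277 C=7269376/2542507 D=4096/1277 F=9099264/3193777 H=16180007936/6358810007] → run H
t=22: vr[A=4096/1277 C=7269376/2542507 D=4096/1277 F=9099264/3193777 H=18783535104/6358810007] → run F
t=23: vr[A=4096/1277 C=7269376/2542507 D=4096/1277 F=10406912/3193777 H=18783535104/6358810007] → run C
t=24: vr[A=4096/1277 C=8577024/2542507 D=4096/1277 F=10406912/3193777 H=18783535104/6358810007] → run H
t=25: vr[A=4096/1277 C=8577024/2542507 D=4096/1277 F=10406912/3193777 H=21387062272/6358810007] → run A
t=26: vr[A=5120/1277 C=8577024/2542507 D=4096/1277 F=10406912/3193777 H=21387062272/6358810007] → run D
t=27: vr[A=5120/1277 C=8577024/2542507 D=5120/1277 F=10406912/3193777 H=21387062272/6358810007] → run F
t=28: vr[A=5120/1277 C=8577024/2542507 D=5120/1277 F=11714560/3193777 H=21387062272/6358810007] → run H
t=29: vr[A=5120/1277 C=8577024/2542507 D=5120/1277 F=11714560/3193777 H=23990589440/6358810007] → run C
t=30: vr[A=5120/1277 C=9884672/2542507 D=5120/1277 F=11714560/3193777 H=23990589440/6358810007] → run F
t=31: vr[A=5120/1277 C=9884672/2542507 D=5120/1277 H=23990589440/6358810007] → run H
t=32: vr[A=5120/1277 C=9884672/2542507 D=5120/1277 H=26594116608/6358810007] → run C
t=33: vr[A=5120/1277 C=11192320/2542507 D=5120/1277 H=26594116608/6358810007] → run A
t=34: vr[A=6144/1277 C=11192320/2542507 D=5120/1277 H=26594116608/6358810007] → run D
t=35: vr[A=6144/1277 C=11192320/2542507 D=6144/1277 H=26594116608/6358810007] → run H
t=36: vr[A=6144/1277 C=11192320/2542507 D=6144/1277] → run C
t=37: vr[A=6144/1277 D=6144/1277] → run A
t=38: vr[D=6144/1277] → run D
t=39: (idle)
t=40: (idle)
t=41: (idle)
t=42: (idle)
t=43: (idle)
t=44: (idle)
t=45: (idle)

context switches = 37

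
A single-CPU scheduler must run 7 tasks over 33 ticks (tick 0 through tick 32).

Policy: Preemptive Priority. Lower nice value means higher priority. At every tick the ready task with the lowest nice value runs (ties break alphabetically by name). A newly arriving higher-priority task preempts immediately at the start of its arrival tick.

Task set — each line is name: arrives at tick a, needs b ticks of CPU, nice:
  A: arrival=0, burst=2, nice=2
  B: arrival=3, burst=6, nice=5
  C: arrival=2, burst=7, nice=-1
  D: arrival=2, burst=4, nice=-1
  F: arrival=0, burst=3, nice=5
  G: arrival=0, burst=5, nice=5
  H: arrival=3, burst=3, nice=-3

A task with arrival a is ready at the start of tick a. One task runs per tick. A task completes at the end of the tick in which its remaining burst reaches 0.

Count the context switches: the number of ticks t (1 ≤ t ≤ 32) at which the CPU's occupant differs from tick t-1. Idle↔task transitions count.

context switches = 8

t=0: ready={A,F,G} → run A
t=1: ready={A,F,G} → run A
t=2: ready={C,D,F,G} → run C
t=3: ready={B,C,D,F,G,H} → run H
t=4: ready={B,C,D,F,G,H} → run H
t=5: ready={B,C,D,F,G,H} → run H
t=6: ready={B,C,D,F,G} → run C
t=7: ready={B,C,D,F,G} → run C
t=8: ready={B,C,D,F,G} → run C
t=9: ready={B,C,D,F,G} → run C
t=10: ready={B,C,D,F,G} → run C
t=11: ready={B,C,D,F,G} → run C
t=12: ready={B,D,F,G} → run D
t=13: ready={B,D,F,G} → run D
t=14: ready={B,D,F,G} → run D
t=15: ready={B,D,F,G} → run D
t=16: ready={B,F,G} → run B
t=17: ready={B,F,G} → run B
t=18: ready={B,F,G} → run B
t=19: ready={B,F,G} → run B
t=20: ready={B,F,G} → run B
t=21: ready={B,F,G} → run B
t=22: ready={F,G} → run F
t=23: ready={F,G} → run F
t=24: ready={F,G} → run F
t=25: ready={G} → run G
t=26: ready={G} → run G
t=27: ready={G} → run G
t=28: ready={G} → run G
t=29: ready={G} → run G
t=30: (idle)
t=31: (idle)
t=32: (idle)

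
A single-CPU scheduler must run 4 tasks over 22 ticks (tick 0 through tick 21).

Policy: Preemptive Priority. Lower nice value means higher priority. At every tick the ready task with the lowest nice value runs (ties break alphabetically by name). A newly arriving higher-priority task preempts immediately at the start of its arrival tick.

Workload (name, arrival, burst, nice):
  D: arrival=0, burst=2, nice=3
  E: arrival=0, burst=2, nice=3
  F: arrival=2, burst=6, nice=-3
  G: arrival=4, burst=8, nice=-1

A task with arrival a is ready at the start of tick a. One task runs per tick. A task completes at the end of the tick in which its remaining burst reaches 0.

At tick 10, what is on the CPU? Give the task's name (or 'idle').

running at tick 10 = G

t=0: ready={D,E} → run D
t=1: ready={D,E} → run D
t=2: ready={E,F} → run F
t=3: ready={E,F} → run F
t=4: ready={E,F,G} → run F
t=5: ready={E,F,G} → run F
t=6: ready={E,F,G} → run F
t=7: ready={E,F,G} → run F
t=8: ready={E,G} → run G
t=9: ready={E,G} → run G
t=10: ready={E,G} → run G
t=11: ready={E,G} → run G
t=12: ready={E,G} → run G
t=13: ready={E,G} → run G
t=14: ready={E,G} → run G
t=15: ready={E,G} → run G
t=16: ready={E} → run E
t=17: ready={E} → run E
t=18: (idle)
t=19: (idle)
t=20: (idle)
t=21: (idle)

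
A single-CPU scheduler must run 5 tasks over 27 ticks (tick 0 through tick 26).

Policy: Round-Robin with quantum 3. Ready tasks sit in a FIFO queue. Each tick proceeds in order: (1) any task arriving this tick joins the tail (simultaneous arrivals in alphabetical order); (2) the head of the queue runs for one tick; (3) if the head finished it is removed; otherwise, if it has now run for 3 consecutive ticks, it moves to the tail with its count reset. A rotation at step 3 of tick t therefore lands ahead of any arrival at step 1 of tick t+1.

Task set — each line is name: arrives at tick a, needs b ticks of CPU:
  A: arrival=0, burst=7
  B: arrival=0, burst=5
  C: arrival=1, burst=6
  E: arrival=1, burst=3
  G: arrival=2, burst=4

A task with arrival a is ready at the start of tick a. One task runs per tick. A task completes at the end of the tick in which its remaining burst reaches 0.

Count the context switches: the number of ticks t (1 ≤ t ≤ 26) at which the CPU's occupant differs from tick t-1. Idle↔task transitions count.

context switches = 10

t=0: queue=[A,B] q_used=0 → run A
t=1: queue=[A,B,C,E] q_used=1 → run A
t=2: queue=[A,B,C,E,G] q_used=2 → run A
t=3: queue=[B,C,E,G,A] q_used=0 → run B
t=4: queue=[B,C,E,G,A] q_used=1 → run B
t=5: queue=[B,C,E,G,A] q_used=2 → run B
t=6: queue=[C,E,G,A,B] q_used=0 → run C
t=7: queue=[C,E,G,A,B] q_used=1 → run C
t=8: queue=[C,E,G,A,B] q_used=2 → run C
t=9: queue=[E,G,A,B,C] q_used=0 → run E
t=10: queue=[E,G,A,B,C] q_used=1 → run E
t=11: queue=[E,G,A,B,C] q_used=2 → run E
t=12: queue=[G,A,B,C] q_used=0 → run G
t=13: queue=[G,A,B,C] q_used=1 → run G
t=14: queue=[G,A,B,C] q_used=2 → run G
t=15: queue=[A,B,C,G] q_used=0 → run A
t=16: queue=[A,B,C,G] q_used=1 → run A
t=17: queue=[A,B,C,G] q_used=2 → run A
t=18: queue=[B,C,G,A] q_used=0 → run B
t=19: queue=[B,C,G,A] q_used=1 → run B
t=20: queue=[C,G,A] q_used=0 → run C
t=21: queue=[C,G,A] q_used=1 → run C
t=22: queue=[C,G,A] q_used=2 → run C
t=23: queue=[G,A] q_used=0 → run G
t=24: queue=[A] q_used=0 → run A
t=25: (idle)
t=26: (idle)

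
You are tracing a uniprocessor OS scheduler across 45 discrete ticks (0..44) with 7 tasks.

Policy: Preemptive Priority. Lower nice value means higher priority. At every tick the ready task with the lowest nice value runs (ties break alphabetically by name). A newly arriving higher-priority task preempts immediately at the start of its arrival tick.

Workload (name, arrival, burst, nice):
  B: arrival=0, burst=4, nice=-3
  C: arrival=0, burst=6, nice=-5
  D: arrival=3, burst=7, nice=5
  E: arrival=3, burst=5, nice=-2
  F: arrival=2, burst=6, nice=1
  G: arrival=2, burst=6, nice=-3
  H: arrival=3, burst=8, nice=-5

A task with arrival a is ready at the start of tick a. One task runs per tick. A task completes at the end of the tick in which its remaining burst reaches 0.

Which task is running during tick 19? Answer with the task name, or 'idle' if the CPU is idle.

t=0: ready={B,C} → run C
t=1: ready={B,C} → run C
t=2: ready={B,C,F,G} → run C
t=3: ready={B,C,D,E,F,G,H} → run C
t=4: ready={B,C,D,E,F,G,H} → run C
t=5: ready={B,C,D,E,F,G,H} → run C
t=6: ready={B,D,E,F,G,H} → run H
t=7: ready={B,D,E,F,G,H} → run H
t=8: ready={B,D,E,F,G,H} → run H
t=9: ready={B,D,E,F,G,H} → run H
t=10: ready={B,D,E,F,G,H} → run H
t=11: ready={B,D,E,F,G,H} → run H
t=12: ready={B,D,E,F,G,H} → run H
t=13: ready={B,D,E,F,G,H} → run H
t=14: ready={B,D,E,F,G} → run B
t=15: ready={B,D,E,F,G} → run B
t=16: ready={B,D,E,F,G} → run B
t=17: ready={B,D,E,F,G} → run B
t=18: ready={D,E,F,G} → run G
t=19: ready={D,E,F,G} → run G
t=20: ready={D,E,F,G} → run G
t=21: ready={D,E,F,G} → run G
t=22: ready={D,E,F,G} → run G
t=23: ready={D,E,F,G} → run G
t=24: ready={D,E,F} → run E
t=25: ready={D,E,F} → run E
t=26: ready={D,E,F} → run E
t=27: ready={D,E,F} → run E
t=28: ready={D,E,F} → run E
t=29: ready={D,F} → run F
t=30: ready={D,F} → run F
t=31: ready={D,F} → run F
t=32: ready={D,F} → run F
t=33: ready={D,F} → run F
t=34: ready={D,F} → run F
t=35: ready={D} → run D
t=36: ready={D} → run D
t=37: ready={D} → run D
t=38: ready={D} → run D
t=39: ready={D} → run D
t=40: ready={D} → run D
t=41: ready={D} → run D
t=42: (idle)
t=43: (idle)
t=44: (idle)

running at tick 19 = G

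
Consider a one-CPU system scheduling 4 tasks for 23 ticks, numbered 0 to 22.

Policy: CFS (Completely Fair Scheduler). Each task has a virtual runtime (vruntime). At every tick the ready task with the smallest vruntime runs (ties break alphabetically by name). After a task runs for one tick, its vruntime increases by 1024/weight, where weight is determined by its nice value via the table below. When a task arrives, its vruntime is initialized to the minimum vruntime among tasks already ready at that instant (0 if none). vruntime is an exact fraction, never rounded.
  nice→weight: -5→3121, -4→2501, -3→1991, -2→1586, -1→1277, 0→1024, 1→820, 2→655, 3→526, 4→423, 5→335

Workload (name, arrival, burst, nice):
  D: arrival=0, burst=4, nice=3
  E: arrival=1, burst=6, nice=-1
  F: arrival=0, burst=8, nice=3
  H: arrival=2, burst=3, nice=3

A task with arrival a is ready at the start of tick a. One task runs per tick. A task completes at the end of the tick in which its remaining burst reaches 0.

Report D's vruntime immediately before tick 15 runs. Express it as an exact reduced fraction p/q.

t=0: vr[D=0 F=0] → run D
t=1: vr[D=512/263 E=0 F=0] → run E
t=2: vr[D=512/263 E=1024/1277 F=0 H=0] → run F
t=3: vr[D=512/263 E=1024/1277 F=512/263 H=0] → run H
t=4: vr[D=512/263 E=1024/1277 F=512/263 H=512/263] → run E
t=5: vr[D=512/263 E=2048/1277 F=512/263 H=512/263] → run E
t=6: vr[D=512/263 E=3072/1277 F=512/263 H=512/263] → run D
t=7: vr[D=1024/263 E=3072/1277 F=512/263 H=512/263] → run F
t=8: vr[D=1024/263 E=3072/1277 F=1024/263 H=512/263] → run H
t=9: vr[D=1024/263 E=3072/1277 F=1024/263 H=1024/263] → run E
t=10: vr[D=1024/263 E=4096/1277 F=1024/263 H=1024/263] → run E
t=11: vr[D=1024/263 E=5120/1277 F=1024/263 H=1024/263] → run D
t=12: vr[D=1536/263 E=5120/1277 F=1024/263 H=1024/263] → run F
t=13: vr[D=1536/263 E=5120/1277 F=1536/263 H=1024/263] → run H
t=14: vr[D=1536/263 E=5120/1277 F=1536/263] → run E
t=15: vr[D=1536/263 F=1536/263] → run D
t=16: vr[F=1536/263] → run F
t=17: vr[F=2048/263] → run F
t=18: vr[F=2560/263] → run F
t=19: vr[F=3072/263] → run F
t=20: vr[F=3584/263] → run F
t=21: (idle)
t=22: (idle)

vruntime(D, start of tick 15) = 1536/263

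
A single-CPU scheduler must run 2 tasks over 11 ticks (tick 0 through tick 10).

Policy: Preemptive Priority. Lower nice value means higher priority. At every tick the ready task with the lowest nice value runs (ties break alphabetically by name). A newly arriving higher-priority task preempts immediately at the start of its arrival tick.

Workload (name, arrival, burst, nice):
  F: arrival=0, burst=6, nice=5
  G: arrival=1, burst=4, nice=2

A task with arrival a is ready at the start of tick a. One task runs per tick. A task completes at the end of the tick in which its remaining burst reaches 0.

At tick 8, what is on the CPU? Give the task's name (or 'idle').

running at tick 8 = F

t=0: ready={F} → run F
t=1: ready={F,G} → run G
t=2: ready={F,G} → run G
t=3: ready={F,G} → run G
t=4: ready={F,G} → run G
t=5: ready={F} → run F
t=6: ready={F} → run F
t=7: ready={F} → run F
t=8: ready={F} → run F
t=9: ready={F} → run F
t=10: (idle)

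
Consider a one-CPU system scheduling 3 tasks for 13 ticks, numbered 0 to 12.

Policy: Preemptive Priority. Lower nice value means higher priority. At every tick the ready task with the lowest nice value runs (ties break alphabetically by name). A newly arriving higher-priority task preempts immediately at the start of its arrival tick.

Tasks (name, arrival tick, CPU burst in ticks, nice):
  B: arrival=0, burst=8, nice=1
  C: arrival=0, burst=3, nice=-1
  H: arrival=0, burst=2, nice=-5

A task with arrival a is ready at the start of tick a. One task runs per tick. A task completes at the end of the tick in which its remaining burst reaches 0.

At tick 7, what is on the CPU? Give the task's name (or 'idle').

running at tick 7 = B

t=0: ready={B,C,H} → run H
t=1: ready={B,C,H} → run H
t=2: ready={B,C} → run C
t=3: ready={B,C} → run C
t=4: ready={B,C} → run C
t=5: ready={B} → run B
t=6: ready={B} → run B
t=7: ready={B} → run B
t=8: ready={B} → run B
t=9: ready={B} → run B
t=10: ready={B} → run B
t=11: ready={B} → run B
t=12: ready={B} → run B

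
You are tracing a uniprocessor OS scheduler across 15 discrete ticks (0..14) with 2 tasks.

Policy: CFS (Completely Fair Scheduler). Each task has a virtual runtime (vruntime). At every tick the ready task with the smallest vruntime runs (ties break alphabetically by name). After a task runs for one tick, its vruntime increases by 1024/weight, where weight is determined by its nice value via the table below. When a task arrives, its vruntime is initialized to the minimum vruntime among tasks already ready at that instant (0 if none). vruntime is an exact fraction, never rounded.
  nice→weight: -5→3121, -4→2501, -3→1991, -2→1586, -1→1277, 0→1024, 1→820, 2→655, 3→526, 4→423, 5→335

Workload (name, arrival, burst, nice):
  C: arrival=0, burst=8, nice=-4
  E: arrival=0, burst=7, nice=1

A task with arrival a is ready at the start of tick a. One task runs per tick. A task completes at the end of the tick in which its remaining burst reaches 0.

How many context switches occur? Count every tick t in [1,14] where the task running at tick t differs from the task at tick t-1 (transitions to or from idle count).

t=0: vr[C=0 E=0] → run C
t=1: vr[C=1024/2501 E=0] → run E
t=2: vr[C=1024/2501 E=256/205] → run C
t=3: vr[C=2048/2501 E=256/205] → run C
t=4: vr[C=3072/2501 E=256/205] → run C
t=5: vr[C=4096/2501 E=256/205] → run E
t=6: vr[C=4096/2501 E=512/205] → run C
t=7: vr[C=5120/2501 E=512/205] → run C
t=8: vr[C=6144/2501 E=512/205] → run C
t=9: vr[C=7168/2501 E=512/205] → run E
t=10: vr[C=7168/2501 E=768/205] → run C
t=11: vr[E=768/205] → run E
t=12: vr[E=1024/205] → run E
t=13: vr[E=256/41] → run E
t=14: vr[E=1536/205] → run E

context switches = 7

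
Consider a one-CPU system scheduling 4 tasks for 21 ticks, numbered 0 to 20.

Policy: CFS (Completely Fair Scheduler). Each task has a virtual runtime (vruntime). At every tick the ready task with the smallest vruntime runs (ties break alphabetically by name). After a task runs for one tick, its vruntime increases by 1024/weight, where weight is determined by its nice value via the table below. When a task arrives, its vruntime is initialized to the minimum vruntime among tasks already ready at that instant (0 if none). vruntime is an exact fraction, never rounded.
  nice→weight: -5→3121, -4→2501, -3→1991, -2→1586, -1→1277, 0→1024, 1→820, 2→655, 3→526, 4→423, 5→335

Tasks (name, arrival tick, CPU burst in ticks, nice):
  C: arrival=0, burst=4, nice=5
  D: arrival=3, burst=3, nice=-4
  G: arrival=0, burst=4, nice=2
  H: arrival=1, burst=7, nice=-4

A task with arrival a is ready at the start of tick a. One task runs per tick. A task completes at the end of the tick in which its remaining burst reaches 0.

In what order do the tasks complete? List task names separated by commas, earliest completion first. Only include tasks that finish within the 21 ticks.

t=0: vr[C=0 G=0] → run C
t=1: vr[C=1024/335 G=0 H=0] → run G
t=2: vr[C=1024/335 G=1024/655 H=0] → run H
t=3: vr[C=1024/335 D=1024/2501 G=1024/655 H=1024/2501] → run D
t=4: vr[C=1024/335 D=2048/2501 G=1024/655 H=1024/2501] → run H
t=5: vr[C=1024/335 D=2048/2501 G=1024/655 H=2048/2501] → run D
t=6: vr[C=1024/335 D=3072/2501 G=1024/655 H=2048/2501] → run H
t=7: vr[C=1024/335 D=3072/2501 G=1024/655 H=3072/2501] → run D
t=8: vr[C=1024/335 G=1024/655 H=3072/2501] → run H
t=9: vr[C=1024/335 G=1024/655 H=4096/2501] → run G
t=10: vr[C=1024/335 G=2048/655 H=4096/2501] → run H
t=11: vr[C=1024/335 G=2048/655 H=5120/2501] → run H
t=12: vr[C=1024/335 G=2048/655 H=6144/2501] → run H
t=13: vr[C=1024/335 G=2048/655] → run C
t=14: vr[C=2048/335 G=2048/655] → run G
t=15: vr[C=2048/335 G=3072/655] → run G
t=16: vr[C=2048/335] → run C
t=17: vr[C=3072/335] → run C
t=18: (idle)
t=19: (idle)
t=20: (idle)

completion order = D, H, G, C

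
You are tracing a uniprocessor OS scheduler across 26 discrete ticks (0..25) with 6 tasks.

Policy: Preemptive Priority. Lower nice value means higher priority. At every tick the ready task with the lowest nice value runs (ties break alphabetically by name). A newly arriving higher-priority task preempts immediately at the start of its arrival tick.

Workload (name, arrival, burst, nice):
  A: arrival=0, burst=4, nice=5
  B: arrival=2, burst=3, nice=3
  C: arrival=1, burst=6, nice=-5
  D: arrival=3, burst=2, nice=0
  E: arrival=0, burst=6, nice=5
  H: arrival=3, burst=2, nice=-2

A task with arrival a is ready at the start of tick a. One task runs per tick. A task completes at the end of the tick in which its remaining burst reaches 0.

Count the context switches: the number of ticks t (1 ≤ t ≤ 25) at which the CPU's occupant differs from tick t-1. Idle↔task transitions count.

t=0: ready={A,E} → run A
t=1: ready={A,C,E} → run C
t=2: ready={A,B,C,E} → run C
t=3: ready={A,B,C,D,E,H} → run C
t=4: ready={A,B,C,D,E,H} → run C
t=5: ready={A,B,C,D,E,H} → run C
t=6: ready={A,B,C,D,E,H} → run C
t=7: ready={A,B,D,E,H} → run H
t=8: ready={A,B,D,E,H} → run H
t=9: ready={A,B,D,E} → run D
t=10: ready={A,B,D,E} → run D
t=11: ready={A,B,E} → run B
t=12: ready={A,B,E} → run B
t=13: ready={A,B,E} → run B
t=14: ready={A,E} → run A
t=15: ready={A,E} → run A
t=16: ready={A,E} → run A
t=17: ready={E} → run E
t=18: ready={E} → run E
t=19: ready={E} → run E
t=20: ready={E} → run E
t=21: ready={E} → run E
t=22: ready={E} → run E
t=23: (idle)
t=24: (idle)
t=25: (idle)

context switches = 7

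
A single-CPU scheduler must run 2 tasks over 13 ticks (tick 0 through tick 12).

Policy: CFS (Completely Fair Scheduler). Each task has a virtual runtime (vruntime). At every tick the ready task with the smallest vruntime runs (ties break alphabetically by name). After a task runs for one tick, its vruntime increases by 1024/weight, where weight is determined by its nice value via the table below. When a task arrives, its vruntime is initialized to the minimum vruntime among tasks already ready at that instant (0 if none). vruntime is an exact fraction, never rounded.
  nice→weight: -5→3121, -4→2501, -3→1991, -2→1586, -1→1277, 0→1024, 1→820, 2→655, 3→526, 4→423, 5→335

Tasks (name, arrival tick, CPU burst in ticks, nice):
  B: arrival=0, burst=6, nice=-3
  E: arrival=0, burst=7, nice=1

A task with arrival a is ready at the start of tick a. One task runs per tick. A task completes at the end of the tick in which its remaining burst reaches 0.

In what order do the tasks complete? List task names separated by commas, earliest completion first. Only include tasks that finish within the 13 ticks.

t=0: vr[B=0 E=0] → run B
t=1: vr[B=1024/1991 E=0] → run E
t=2: vr[B=1024/1991 E=256/205] → run B
t=3: vr[B=2048/1991 E=256/205] → run B
t=4: vr[B=3072/1991 E=256/205] → run E
t=5: vr[B=3072/1991 E=512/205] → run B
t=6: vr[B=4096/1991 E=512/205] → run B
t=7: vr[B=5120/1991 E=512/205] → run E
t=8: vr[B=5120/1991 E=768/205] → run B
t=9: vr[E=768/205] → run E
t=10: vr[E=1024/205] → run E
t=11: vr[E=256/41] → run E
t=12: vr[E=1536/205] → run E

completion order = B, E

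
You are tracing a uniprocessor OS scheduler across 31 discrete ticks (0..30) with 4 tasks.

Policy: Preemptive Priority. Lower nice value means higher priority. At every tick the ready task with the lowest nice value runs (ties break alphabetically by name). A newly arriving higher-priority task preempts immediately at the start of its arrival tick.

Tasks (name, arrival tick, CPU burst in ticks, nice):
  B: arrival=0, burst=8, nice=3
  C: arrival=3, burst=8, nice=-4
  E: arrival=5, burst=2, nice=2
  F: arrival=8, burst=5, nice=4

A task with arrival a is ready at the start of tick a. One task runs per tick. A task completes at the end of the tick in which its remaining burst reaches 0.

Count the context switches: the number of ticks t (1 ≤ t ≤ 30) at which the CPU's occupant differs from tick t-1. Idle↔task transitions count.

t=0: ready={B} → run B
t=1: ready={B} → run B
t=2: ready={B} → run B
t=3: ready={B,C} → run C
t=4: ready={B,C} → run C
t=5: ready={B,C,E} → run C
t=6: ready={B,C,E} → run C
t=7: ready={B,C,E} → run C
t=8: ready={B,C,E,F} → run C
t=9: ready={B,C,E,F} → run C
t=10: ready={B,C,E,F} → run C
t=11: ready={B,E,F} → run E
t=12: ready={B,E,F} → run E
t=13: ready={B,F} → run B
t=14: ready={B,F} → run B
t=15: ready={B,F} → run B
t=16: ready={B,F} → run B
t=17: ready={B,F} → run B
t=18: ready={F} → run F
t=19: ready={F} → run F
t=20: ready={F} → run F
t=21: ready={F} → run F
t=22: ready={F} → run F
t=23: (idle)
t=24: (idle)
t=25: (idle)
t=26: (idle)
t=27: (idle)
t=28: (idle)
t=29: (idle)
t=30: (idle)

context switches = 5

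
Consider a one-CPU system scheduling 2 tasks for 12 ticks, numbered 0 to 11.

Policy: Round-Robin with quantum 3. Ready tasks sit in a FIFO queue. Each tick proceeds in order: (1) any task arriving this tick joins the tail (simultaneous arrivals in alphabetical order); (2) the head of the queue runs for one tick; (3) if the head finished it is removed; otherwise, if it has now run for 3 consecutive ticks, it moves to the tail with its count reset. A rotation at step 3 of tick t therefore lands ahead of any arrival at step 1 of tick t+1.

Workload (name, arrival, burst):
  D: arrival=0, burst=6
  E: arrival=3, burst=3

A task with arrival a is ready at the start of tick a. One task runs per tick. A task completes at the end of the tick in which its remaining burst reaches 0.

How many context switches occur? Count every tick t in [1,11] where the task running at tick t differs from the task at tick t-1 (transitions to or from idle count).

context switches = 2

t=0: queue=[D] q_used=0 → run D
t=1: queue=[D] q_used=1 → run D
t=2: queue=[D] q_used=2 → run D
t=3: queue=[D,E] q_used=0 → run D
t=4: queue=[D,E] q_used=1 → run D
t=5: queue=[D,E] q_used=2 → run D
t=6: queue=[E] q_used=0 → run E
t=7: queue=[E] q_used=1 → run E
t=8: queue=[E] q_used=2 → run E
t=9: (idle)
t=10: (idle)
t=11: (idle)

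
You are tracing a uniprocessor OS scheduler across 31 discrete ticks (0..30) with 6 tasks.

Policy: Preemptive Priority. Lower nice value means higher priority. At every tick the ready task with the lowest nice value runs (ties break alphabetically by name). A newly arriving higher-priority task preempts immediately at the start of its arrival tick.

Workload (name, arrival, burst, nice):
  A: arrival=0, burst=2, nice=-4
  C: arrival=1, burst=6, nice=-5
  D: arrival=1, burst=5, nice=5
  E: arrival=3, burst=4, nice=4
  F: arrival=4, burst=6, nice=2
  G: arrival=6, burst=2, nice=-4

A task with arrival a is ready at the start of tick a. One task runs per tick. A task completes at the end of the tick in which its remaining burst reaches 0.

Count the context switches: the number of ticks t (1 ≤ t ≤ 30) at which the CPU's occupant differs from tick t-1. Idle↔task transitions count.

t=0: ready={A} → run A
t=1: ready={A,C,D} → run C
t=2: ready={A,C,D} → run C
t=3: ready={A,C,D,E} → run C
t=4: ready={A,C,D,E,F} → run C
t=5: ready={A,C,D,E,F} → run C
t=6: ready={A,C,D,E,F,G} → run C
t=7: ready={A,D,E,F,G} → run A
t=8: ready={D,E,F,G} → run G
t=9: ready={D,E,F,G} → run G
t=10: ready={D,E,F} → run F
t=11: ready={D,E,F} → run F
t=12: ready={D,E,F} → run F
t=13: ready={D,E,F} → run F
t=14: ready={D,E,F} → run F
t=15: ready={D,E,F} → run F
t=16: ready={D,E} → run E
t=17: ready={D,E} → run E
t=18: ready={D,E} → run E
t=19: ready={D,E} → run E
t=20: ready={D} → run D
t=21: ready={D} → run D
t=22: ready={D} → run D
t=23: ready={D} → run D
t=24: ready={D} → run D
t=25: (idle)
t=26: (idle)
t=27: (idle)
t=28: (idle)
t=29: (idle)
t=30: (idle)

context switches = 7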